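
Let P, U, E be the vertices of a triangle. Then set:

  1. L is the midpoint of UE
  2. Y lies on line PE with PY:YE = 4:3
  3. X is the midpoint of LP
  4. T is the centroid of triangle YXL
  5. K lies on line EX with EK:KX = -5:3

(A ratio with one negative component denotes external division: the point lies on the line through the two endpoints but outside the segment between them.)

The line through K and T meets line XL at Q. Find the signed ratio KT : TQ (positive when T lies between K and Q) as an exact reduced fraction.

KT:TQ = -71/8

Set P = (0, 0), U = (1, 0), E = (0, 1); any affine frame gives the same invariant.
1. L is the midpoint of UE ⇒ L = (1/2, 1/2)
2. Y lies on line PE with PY:YE = 4:3 ⇒ Y = (0, 4/7)
3. X is the midpoint of LP ⇒ X = (1/4, 1/4)
4. T is the centroid of triangle YXL ⇒ T = (1/4, 37/84)
5. K lies on line EX with EK:KX = -5:3 ⇒ K = (5/8, -7/8)
line KT meets XL at Q = (83/284, 83/284)
T = K + t·(Q−K) with t = 71/63, so KT:TQ = 71/63:-8/63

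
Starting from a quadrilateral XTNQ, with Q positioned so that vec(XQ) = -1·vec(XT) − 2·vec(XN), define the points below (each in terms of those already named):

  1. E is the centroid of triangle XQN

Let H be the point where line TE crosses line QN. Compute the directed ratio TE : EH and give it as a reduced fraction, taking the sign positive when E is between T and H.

TE:EH = 11

Set X = (0, 0), T = (1, 0), N = (0, 1), Q = (-1, -2); any affine frame gives the same invariant.
1. E is the centroid of triangle XQN ⇒ E = (-1/3, -1/3)
line TE meets QN at H = (-5/11, -4/11)
E = T + t·(H−T) with t = 11/12, so TE:EH = 11/12:1/12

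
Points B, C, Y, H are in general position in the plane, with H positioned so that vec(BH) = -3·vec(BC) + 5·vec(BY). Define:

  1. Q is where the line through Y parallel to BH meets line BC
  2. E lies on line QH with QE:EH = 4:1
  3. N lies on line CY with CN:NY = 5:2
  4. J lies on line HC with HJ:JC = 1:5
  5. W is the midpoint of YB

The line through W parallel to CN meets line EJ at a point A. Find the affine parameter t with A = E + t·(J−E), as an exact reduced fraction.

t = -183/17

Work in coordinates with B = (0, 0), C = (1, 0), Y = (0, 1), H = (-3, 5).
1. Q is where the line through Y parallel to BH meets line BC ⇒ Q = (3/5, 0)
2. E lies on line QH with QE:EH = 4:1 ⇒ E = (-57/25, 4)
3. N lies on line CY with CN:NY = 5:2 ⇒ N = (2/7, 5/7)
4. J lies on line HC with HJ:JC = 1:5 ⇒ J = (-7/3, 25/6)
5. W is the midpoint of YB ⇒ W = (0, 1/2)
through W parallel to CN: direction (-5/7, 5/7); meets EJ at A = (-29/17, 75/34)
A = E + t·(J−E) with t = -183/17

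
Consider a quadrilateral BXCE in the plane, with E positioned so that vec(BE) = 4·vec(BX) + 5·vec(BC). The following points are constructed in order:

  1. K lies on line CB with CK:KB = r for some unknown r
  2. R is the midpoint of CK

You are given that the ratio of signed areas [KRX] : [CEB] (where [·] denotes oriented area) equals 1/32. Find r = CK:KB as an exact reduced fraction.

Work in coordinates with B = (0, 0), X = (1, 0), C = (0, 1), E = (4, 5).
1. With CK:KB = r, write λ = r/(r+1) so K = C + λ·(B−C); K is affine-linear in λ
2. R is the midpoint of CK ⇒ R is an affine combination of earlier points and hence also affine-linear in λ
Every point depending on K is an affine combination of K and λ-independent points, so each such coordinate is linear in λ; the λ² term in each signed area is a multiple of (B−C)×(B−C) = 0, so 2·[KRX] and 2·[CEB] are each linear in λ. Evaluating at λ=0 and λ=1:
  2·[KRX] = -1/2·λ,   2·[CEB] = -4
So [KRX]:[CEB] = (-1/2·λ) / (-4). Setting this equal to 1/32:
  -1/2·λ = 1/32·(-4)  ⇒  λ = 1/4
Then r = λ/(1−λ) = (1/4)/(3/4) = 1/3. Check: with r = 1/3, K = (0, 3/4) and [KRX]:[CEB] = 1/32 as required.

r = 1/3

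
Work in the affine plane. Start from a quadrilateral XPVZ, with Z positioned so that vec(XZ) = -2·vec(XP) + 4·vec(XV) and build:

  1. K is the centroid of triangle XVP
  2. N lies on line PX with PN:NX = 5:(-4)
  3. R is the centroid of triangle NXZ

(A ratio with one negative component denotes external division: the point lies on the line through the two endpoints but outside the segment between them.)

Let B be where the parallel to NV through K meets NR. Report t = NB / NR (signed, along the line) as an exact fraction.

t = -9/10

Choose coordinates X = (0, 0), P = (1, 0), V = (0, 1), Z = (-2, 4).
1. K is the centroid of triangle XVP ⇒ K = (1/3, 1/3)
2. N lies on line PX with PN:NX = 5:(-4) ⇒ N = (-4, 0)
3. R is the centroid of triangle NXZ ⇒ R = (-2, 4/3)
through K parallel to NV: direction (4, 1); meets NR at B = (-29/5, -6/5)
B = N + t·(R−N) with t = -9/10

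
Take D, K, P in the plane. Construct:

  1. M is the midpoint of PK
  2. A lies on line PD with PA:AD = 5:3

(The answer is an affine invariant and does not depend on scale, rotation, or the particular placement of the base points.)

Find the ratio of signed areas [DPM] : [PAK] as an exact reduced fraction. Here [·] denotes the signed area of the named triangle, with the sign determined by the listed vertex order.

[DPM]:[PAK] = -4/5

Set D = (0, 0), K = (1, 0), P = (0, 1); any affine frame gives the same invariant.
1. M is the midpoint of PK ⇒ M = (1/2, 1/2)
2. A lies on line PD with PA:AD = 5:3 ⇒ A = (0, 3/8)
2·[DPM] = -1/2, 2·[PAK] = 5/8
[DPM]:[PAK] = -1/2:5/8 = -4/5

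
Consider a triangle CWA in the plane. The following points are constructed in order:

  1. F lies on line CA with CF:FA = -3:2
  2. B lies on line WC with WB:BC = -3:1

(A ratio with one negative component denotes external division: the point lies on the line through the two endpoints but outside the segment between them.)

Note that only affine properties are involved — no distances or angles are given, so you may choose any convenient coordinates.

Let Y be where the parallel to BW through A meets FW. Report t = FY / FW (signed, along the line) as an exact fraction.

Set C = (0, 0), W = (1, 0), A = (0, 1); any affine frame gives the same invariant.
1. F lies on line CA with CF:FA = -3:2 ⇒ F = (0, 3)
2. B lies on line WC with WB:BC = -3:1 ⇒ B = (-1/2, 0)
through A parallel to BW: direction (3/2, 0); meets FW at Y = (2/3, 1)
Y = F + t·(W−F) with t = 2/3

t = 2/3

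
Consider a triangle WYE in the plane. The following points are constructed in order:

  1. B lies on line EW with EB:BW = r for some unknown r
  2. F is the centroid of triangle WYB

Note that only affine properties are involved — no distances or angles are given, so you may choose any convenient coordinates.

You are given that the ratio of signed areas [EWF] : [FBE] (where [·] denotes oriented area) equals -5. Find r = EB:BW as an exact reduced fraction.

r = 1/4

Assign W = (0, 0), Y = (1, 0), E = (0, 1) — the answer is frame-independent, so this choice is without loss of generality.
1. With EB:BW = r, write λ = r/(r+1) so B = E + λ·(W−E); B is affine-linear in λ
2. F is the centroid of triangle WYB ⇒ F is an affine combination of earlier points and hence also affine-linear in λ
Every point depending on B is an affine combination of B and λ-independent points, so each such coordinate is linear in λ; the λ² term in each signed area is a multiple of (W−E)×(W−E) = 0, so 2·[EWF] and 2·[FBE] are each linear in λ. Evaluating at λ=0 and λ=1:
  2·[EWF] = 1/3,   2·[FBE] = -1/3·λ
So [EWF]:[FBE] = (1/3) / (-1/3·λ). Setting this equal to -5:
  1/3 = -5·(-1/3·λ)  ⇒  λ = 1/5
Then r = λ/(1−λ) = (1/5)/(4/5) = 1/4. Check: with r = 1/4, B = (0, 4/5) and [EWF]:[FBE] = -5 as required.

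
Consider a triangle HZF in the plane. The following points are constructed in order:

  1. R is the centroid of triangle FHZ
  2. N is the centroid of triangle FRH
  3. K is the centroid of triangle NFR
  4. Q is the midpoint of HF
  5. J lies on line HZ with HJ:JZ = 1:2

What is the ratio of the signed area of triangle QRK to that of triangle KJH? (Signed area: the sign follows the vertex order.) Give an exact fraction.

[QRK]:[KJH] = -9/32

Assign H = (0, 0), Z = (1, 0), F = (0, 1) — the answer is frame-independent, so this choice is without loss of generality.
1. R is the centroid of triangle FHZ ⇒ R = (1/3, 1/3)
2. N is the centroid of triangle FRH ⇒ N = (1/9, 4/9)
3. K is the centroid of triangle NFR ⇒ K = (4/27, 16/27)
4. Q is the midpoint of HF ⇒ Q = (0, 1/2)
5. J lies on line HZ with HJ:JZ = 1:2 ⇒ J = (1/3, 0)
2·[QRK] = 1/18, 2·[KJH] = -16/81
[QRK]:[KJH] = 1/18:-16/81 = -9/32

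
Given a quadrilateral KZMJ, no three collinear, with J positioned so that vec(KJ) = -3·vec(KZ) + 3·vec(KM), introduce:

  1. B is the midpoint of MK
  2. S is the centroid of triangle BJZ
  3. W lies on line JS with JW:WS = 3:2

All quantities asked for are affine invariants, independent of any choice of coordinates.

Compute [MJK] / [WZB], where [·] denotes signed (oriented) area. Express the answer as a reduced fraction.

Set K = (0, 0), Z = (1, 0), M = (0, 1), J = (-3, 3); any affine frame gives the same invariant.
1. B is the midpoint of MK ⇒ B = (0, 1/2)
2. S is the centroid of triangle BJZ ⇒ S = (-2/3, 7/6)
3. W lies on line JS with JW:WS = 3:2 ⇒ W = (-8/5, 19/10)
2·[MJK] = 3, 2·[WZB] = -3/5
[MJK]:[WZB] = 3:-3/5 = -5

[MJK]:[WZB] = -5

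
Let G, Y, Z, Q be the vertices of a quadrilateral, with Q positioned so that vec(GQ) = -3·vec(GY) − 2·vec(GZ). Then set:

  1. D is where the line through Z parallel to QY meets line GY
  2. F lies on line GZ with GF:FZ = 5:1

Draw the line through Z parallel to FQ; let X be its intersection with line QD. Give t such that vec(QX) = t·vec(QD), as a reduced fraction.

Assign G = (0, 0), Y = (1, 0), Z = (0, 1), Q = (-3, -2) — the answer is frame-independent, so this choice is without loss of generality.
1. D is where the line through Z parallel to QY meets line GY ⇒ D = (-2, 0)
2. F lies on line GZ with GF:FZ = 5:1 ⇒ F = (0, 5/6)
through Z parallel to FQ: direction (-3, -17/6); meets QD at X = (-54/19, -32/19)
X = Q + t·(D−Q) with t = 3/19

t = 3/19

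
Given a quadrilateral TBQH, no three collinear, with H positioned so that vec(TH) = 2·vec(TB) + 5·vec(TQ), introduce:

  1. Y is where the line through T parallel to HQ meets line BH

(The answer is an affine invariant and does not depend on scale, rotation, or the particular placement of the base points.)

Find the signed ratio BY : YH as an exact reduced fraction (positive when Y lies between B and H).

Work in coordinates with T = (0, 0), B = (1, 0), Q = (0, 1), H = (2, 5).
1. Y is where the line through T parallel to HQ meets line BH ⇒ Y = (5/3, 10/3)
Y = B + t·(H−B) with t = 2/3, so BY:YH = t:(1−t) = 2/3:1/3

BY:YH = 2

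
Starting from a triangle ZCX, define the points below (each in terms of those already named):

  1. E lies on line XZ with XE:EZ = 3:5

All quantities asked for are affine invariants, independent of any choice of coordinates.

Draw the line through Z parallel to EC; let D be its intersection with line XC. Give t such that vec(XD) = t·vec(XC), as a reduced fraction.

t = 8/3

Assign Z = (0, 0), C = (1, 0), X = (0, 1) — the answer is frame-independent, so this choice is without loss of generality.
1. E lies on line XZ with XE:EZ = 3:5 ⇒ E = (0, 5/8)
through Z parallel to EC: direction (1, -5/8); meets XC at D = (8/3, -5/3)
D = X + t·(C−X) with t = 8/3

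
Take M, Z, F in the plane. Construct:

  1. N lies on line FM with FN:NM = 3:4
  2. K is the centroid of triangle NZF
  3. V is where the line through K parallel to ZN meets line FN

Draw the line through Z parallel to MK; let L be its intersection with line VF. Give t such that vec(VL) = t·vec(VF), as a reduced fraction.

t = -8

Set M = (0, 0), Z = (1, 0), F = (0, 1); any affine frame gives the same invariant.
1. N lies on line FM with FN:NM = 3:4 ⇒ N = (0, 4/7)
2. K is the centroid of triangle NZF ⇒ K = (1/3, 11/21)
3. V is where the line through K parallel to ZN meets line FN ⇒ V = (0, 5/7)
through Z parallel to MK: direction (1/3, 11/21); meets VF at L = (0, -11/7)
L = V + t·(F−V) with t = -8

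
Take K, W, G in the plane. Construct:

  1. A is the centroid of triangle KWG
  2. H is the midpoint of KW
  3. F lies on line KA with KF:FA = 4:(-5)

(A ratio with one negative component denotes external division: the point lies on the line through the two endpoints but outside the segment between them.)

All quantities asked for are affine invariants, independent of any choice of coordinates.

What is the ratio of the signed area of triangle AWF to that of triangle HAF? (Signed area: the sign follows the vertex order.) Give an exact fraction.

[AWF]:[HAF] = -2

Choose coordinates K = (0, 0), W = (1, 0), G = (0, 1).
1. A is the centroid of triangle KWG ⇒ A = (1/3, 1/3)
2. H is the midpoint of KW ⇒ H = (1/2, 0)
3. F lies on line KA with KF:FA = 4:(-5) ⇒ F = (-4/3, -4/3)
2·[AWF] = -5/3, 2·[HAF] = 5/6
[AWF]:[HAF] = -5/3:5/6 = -2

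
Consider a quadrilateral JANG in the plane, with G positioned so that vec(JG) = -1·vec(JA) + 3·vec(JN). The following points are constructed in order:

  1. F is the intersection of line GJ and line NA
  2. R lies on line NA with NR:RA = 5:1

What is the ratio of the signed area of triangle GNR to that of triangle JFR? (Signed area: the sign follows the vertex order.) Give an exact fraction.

Assign J = (0, 0), A = (1, 0), N = (0, 1), G = (-1, 3) — the answer is frame-independent, so this choice is without loss of generality.
1. F is the intersection of line GJ and line NA ⇒ F = (-1/2, 3/2)
2. R lies on line NA with NR:RA = 5:1 ⇒ R = (5/6, 1/6)
2·[GNR] = 5/6, 2·[JFR] = -4/3
[GNR]:[JFR] = 5/6:-4/3 = -5/8

[GNR]:[JFR] = -5/8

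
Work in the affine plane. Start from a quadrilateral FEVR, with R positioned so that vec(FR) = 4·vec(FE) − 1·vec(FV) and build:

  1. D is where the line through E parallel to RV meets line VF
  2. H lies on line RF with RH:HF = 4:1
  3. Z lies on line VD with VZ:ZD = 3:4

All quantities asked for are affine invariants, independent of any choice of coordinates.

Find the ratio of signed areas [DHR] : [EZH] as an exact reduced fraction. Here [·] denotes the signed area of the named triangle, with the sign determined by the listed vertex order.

Work in coordinates with F = (0, 0), E = (1, 0), V = (0, 1), R = (4, -1).
1. D is where the line through E parallel to RV meets line VF ⇒ D = (0, 1/2)
2. H lies on line RF with RH:HF = 4:1 ⇒ H = (4/5, -1/5)
3. Z lies on line VD with VZ:ZD = 3:4 ⇒ Z = (0, 11/14)
2·[DHR] = 8/5, 2·[EZH] = 5/14
[DHR]:[EZH] = 8/5:5/14 = 112/25

[DHR]:[EZH] = 112/25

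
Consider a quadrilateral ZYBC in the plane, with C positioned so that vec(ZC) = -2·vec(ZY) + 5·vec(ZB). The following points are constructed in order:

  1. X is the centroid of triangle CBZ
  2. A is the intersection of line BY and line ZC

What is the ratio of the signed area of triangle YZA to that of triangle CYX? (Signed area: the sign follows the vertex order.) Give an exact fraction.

Set Z = (0, 0), Y = (1, 0), B = (0, 1), C = (-2, 5); any affine frame gives the same invariant.
1. X is the centroid of triangle CBZ ⇒ X = (-2/3, 2)
2. A is the intersection of line BY and line ZC ⇒ A = (-2/3, 5/3)
2·[YZA] = -5/3, 2·[CYX] = -7/3
[YZA]:[CYX] = -5/3:-7/3 = 5/7

[YZA]:[CYX] = 5/7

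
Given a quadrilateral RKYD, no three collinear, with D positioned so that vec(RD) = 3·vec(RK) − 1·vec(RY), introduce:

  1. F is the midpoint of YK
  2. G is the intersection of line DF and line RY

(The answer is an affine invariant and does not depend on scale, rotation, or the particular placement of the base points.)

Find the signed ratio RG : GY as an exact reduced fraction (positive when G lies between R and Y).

Choose coordinates R = (0, 0), K = (1, 0), Y = (0, 1), D = (3, -1).
1. F is the midpoint of YK ⇒ F = (1/2, 1/2)
2. G is the intersection of line DF and line RY ⇒ G = (0, 4/5)
G = R + t·(Y−R) with t = 4/5, so RG:GY = t:(1−t) = 4/5:1/5

RG:GY = 4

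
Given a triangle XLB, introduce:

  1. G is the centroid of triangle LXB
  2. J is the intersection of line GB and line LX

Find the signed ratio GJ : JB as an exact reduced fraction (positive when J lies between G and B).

Work in coordinates with X = (0, 0), L = (1, 0), B = (0, 1).
1. G is the centroid of triangle LXB ⇒ G = (1/3, 1/3)
2. J is the intersection of line GB and line LX ⇒ J = (1/2, 0)
J = G + t·(B−G) with t = -1/2, so GJ:JB = t:(1−t) = -1/2:3/2

GJ:JB = -1/3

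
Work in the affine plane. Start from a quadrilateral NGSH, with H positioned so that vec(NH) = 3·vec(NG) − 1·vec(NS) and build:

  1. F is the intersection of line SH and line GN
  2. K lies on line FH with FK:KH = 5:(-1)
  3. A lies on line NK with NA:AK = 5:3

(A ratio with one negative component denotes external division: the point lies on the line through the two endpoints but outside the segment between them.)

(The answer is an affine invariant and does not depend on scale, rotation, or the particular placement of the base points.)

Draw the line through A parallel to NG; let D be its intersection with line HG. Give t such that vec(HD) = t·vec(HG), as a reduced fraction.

t = 7/32

Choose coordinates N = (0, 0), G = (1, 0), S = (0, 1), H = (3, -1).
1. F is the intersection of line SH and line GN ⇒ F = (3/2, 0)
2. K lies on line FH with FK:KH = 5:(-1) ⇒ K = (27/8, -5/4)
3. A lies on line NK with NA:AK = 5:3 ⇒ A = (135/64, -25/32)
through A parallel to NG: direction (1, 0); meets HG at D = (41/16, -25/32)
D = H + t·(G−H) with t = 7/32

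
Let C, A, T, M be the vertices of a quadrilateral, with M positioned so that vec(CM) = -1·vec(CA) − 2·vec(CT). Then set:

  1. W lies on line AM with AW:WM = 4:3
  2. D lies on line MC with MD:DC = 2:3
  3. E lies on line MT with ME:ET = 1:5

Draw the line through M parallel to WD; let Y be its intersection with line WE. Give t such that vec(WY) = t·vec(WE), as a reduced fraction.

Work in coordinates with C = (0, 0), A = (1, 0), T = (0, 1), M = (-1, -2).
1. W lies on line AM with AW:WM = 4:3 ⇒ W = (-1/7, -8/7)
2. D lies on line MC with MD:DC = 2:3 ⇒ D = (-3/5, -6/5)
3. E lies on line MT with ME:ET = 1:5 ⇒ E = (-5/6, -3/2)
through M parallel to WD: direction (-16/35, -2/35); meets WE at Y = (-187/91, -194/91)
Y = W + t·(E−W) with t = 36/13

t = 36/13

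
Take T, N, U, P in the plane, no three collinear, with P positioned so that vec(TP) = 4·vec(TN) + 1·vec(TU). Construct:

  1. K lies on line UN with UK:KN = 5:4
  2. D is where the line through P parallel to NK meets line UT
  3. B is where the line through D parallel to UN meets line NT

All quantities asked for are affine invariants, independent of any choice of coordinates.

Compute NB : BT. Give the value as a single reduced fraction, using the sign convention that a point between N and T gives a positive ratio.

Set T = (0, 0), N = (1, 0), U = (0, 1), P = (4, 1); any affine frame gives the same invariant.
1. K lies on line UN with UK:KN = 5:4 ⇒ K = (5/9, 4/9)
2. D is where the line through P parallel to NK meets line UT ⇒ D = (0, 5)
3. B is where the line through D parallel to UN meets line NT ⇒ B = (5, 0)
B = N + t·(T−N) with t = -4, so NB:BT = t:(1−t) = -4:5

NB:BT = -4/5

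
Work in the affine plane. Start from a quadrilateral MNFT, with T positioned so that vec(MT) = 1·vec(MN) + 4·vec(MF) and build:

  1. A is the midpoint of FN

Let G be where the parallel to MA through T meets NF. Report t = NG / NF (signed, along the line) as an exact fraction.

t = 2

Choose coordinates M = (0, 0), N = (1, 0), F = (0, 1), T = (1, 4).
1. A is the midpoint of FN ⇒ A = (1/2, 1/2)
through T parallel to MA: direction (1/2, 1/2); meets NF at G = (-1, 2)
G = N + t·(F−N) with t = 2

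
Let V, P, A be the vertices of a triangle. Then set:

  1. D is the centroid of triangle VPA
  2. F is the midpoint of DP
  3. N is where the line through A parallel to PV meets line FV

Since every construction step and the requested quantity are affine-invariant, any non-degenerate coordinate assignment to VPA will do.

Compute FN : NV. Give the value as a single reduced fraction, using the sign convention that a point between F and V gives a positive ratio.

FN:NV = -5/6

Set V = (0, 0), P = (1, 0), A = (0, 1); any affine frame gives the same invariant.
1. D is the centroid of triangle VPA ⇒ D = (1/3, 1/3)
2. F is the midpoint of DP ⇒ F = (2/3, 1/6)
3. N is where the line through A parallel to PV meets line FV ⇒ N = (4, 1)
N = F + t·(V−F) with t = -5, so FN:NV = t:(1−t) = -5:6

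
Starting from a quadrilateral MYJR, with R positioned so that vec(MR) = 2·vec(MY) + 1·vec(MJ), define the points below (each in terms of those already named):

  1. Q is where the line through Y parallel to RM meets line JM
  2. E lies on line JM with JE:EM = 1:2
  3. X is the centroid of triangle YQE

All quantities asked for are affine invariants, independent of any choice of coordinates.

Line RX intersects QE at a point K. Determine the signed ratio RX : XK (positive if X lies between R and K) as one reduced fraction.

RX:XK = 5

Set M = (0, 0), Y = (1, 0), J = (0, 1), R = (2, 1); any affine frame gives the same invariant.
1. Q is where the line through Y parallel to RM meets line JM ⇒ Q = (0, -1/2)
2. E lies on line JM with JE:EM = 1:2 ⇒ E = (0, 2/3)
3. X is the centroid of triangle YQE ⇒ X = (1/3, 1/18)
line RX meets QE at K = (0, -2/15)
X = R + t·(K−R) with t = 5/6, so RX:XK = 5/6:1/6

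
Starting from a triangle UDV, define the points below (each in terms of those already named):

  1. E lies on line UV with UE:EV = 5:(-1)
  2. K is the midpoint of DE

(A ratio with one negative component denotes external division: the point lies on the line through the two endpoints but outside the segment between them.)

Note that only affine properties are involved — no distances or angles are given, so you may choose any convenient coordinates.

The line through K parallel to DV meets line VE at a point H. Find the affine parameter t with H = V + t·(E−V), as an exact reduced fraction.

Choose coordinates U = (0, 0), D = (1, 0), V = (0, 1).
1. E lies on line UV with UE:EV = 5:(-1) ⇒ E = (0, 5/4)
2. K is the midpoint of DE ⇒ K = (1/2, 5/8)
through K parallel to DV: direction (-1, 1); meets VE at H = (0, 9/8)
H = V + t·(E−V) with t = 1/2

t = 1/2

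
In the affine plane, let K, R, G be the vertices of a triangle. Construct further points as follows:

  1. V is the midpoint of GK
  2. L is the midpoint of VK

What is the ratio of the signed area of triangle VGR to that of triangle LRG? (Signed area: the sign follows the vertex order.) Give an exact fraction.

[VGR]:[LRG] = -2/3

Assign K = (0, 0), R = (1, 0), G = (0, 1) — the answer is frame-independent, so this choice is without loss of generality.
1. V is the midpoint of GK ⇒ V = (0, 1/2)
2. L is the midpoint of VK ⇒ L = (0, 1/4)
2·[VGR] = -1/2, 2·[LRG] = 3/4
[VGR]:[LRG] = -1/2:3/4 = -2/3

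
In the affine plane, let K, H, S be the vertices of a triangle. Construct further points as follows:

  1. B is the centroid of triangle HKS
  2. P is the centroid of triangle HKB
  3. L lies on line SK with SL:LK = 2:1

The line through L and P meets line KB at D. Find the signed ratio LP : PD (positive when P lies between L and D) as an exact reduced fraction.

Set K = (0, 0), H = (1, 0), S = (0, 1); any affine frame gives the same invariant.
1. B is the centroid of triangle HKS ⇒ B = (1/3, 1/3)
2. P is the centroid of triangle HKB ⇒ P = (4/9, 1/9)
3. L lies on line SK with SL:LK = 2:1 ⇒ L = (0, 1/3)
line LP meets KB at D = (2/9, 2/9)
P = L + t·(D−L) with t = 2, so LP:PD = 2:-1

LP:PD = -2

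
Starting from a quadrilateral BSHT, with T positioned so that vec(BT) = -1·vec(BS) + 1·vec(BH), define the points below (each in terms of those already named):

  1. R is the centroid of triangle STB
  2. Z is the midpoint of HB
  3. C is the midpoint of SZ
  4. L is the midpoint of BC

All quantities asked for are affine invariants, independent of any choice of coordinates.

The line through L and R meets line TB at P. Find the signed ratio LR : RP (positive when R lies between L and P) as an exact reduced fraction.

LR:RP = 1/8

Set B = (0, 0), S = (1, 0), H = (0, 1), T = (-1, 1); any affine frame gives the same invariant.
1. R is the centroid of triangle STB ⇒ R = (0, 1/3)
2. Z is the midpoint of HB ⇒ Z = (0, 1/2)
3. C is the midpoint of SZ ⇒ C = (1/2, 1/4)
4. L is the midpoint of BC ⇒ L = (1/4, 1/8)
line LR meets TB at P = (-2, 2)
R = L + t·(P−L) with t = 1/9, so LR:RP = 1/9:8/9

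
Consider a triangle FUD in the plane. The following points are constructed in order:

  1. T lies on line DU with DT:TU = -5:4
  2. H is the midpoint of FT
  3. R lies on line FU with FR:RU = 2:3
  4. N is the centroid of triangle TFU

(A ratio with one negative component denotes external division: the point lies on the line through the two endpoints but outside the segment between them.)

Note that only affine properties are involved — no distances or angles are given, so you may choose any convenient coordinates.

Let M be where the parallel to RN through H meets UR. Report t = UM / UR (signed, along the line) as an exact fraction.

Work in coordinates with F = (0, 0), U = (1, 0), D = (0, 1).
1. T lies on line DU with DT:TU = -5:4 ⇒ T = (5, -4)
2. H is the midpoint of FT ⇒ H = (5/2, -2)
3. R lies on line FU with FR:RU = 2:3 ⇒ R = (2/5, 0)
4. N is the centroid of triangle TFU ⇒ N = (2, -4/3)
through H parallel to RN: direction (8/5, -4/3); meets UR at M = (1/10, 0)
M = U + t·(R−U) with t = 3/2

t = 3/2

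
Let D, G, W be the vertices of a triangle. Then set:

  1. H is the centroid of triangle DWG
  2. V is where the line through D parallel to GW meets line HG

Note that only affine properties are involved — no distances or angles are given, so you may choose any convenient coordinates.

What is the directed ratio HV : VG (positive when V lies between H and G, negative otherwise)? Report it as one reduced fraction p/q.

HV:VG = -2/3

Set D = (0, 0), G = (1, 0), W = (0, 1); any affine frame gives the same invariant.
1. H is the centroid of triangle DWG ⇒ H = (1/3, 1/3)
2. V is where the line through D parallel to GW meets line HG ⇒ V = (-1, 1)
V = H + t·(G−H) with t = -2, so HV:VG = t:(1−t) = -2:3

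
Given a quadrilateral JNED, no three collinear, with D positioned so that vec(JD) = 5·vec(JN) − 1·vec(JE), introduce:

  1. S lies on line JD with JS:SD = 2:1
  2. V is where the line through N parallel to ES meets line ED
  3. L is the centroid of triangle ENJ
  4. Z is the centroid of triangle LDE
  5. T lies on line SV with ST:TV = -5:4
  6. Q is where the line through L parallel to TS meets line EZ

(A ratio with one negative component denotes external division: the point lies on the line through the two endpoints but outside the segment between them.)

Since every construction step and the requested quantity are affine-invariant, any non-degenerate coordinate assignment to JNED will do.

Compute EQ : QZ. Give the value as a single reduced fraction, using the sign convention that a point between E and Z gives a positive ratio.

EQ:QZ = -39/31

Assign J = (0, 0), N = (1, 0), E = (0, 1), D = (5, -1) — the answer is frame-independent, so this choice is without loss of generality.
1. S lies on line JD with JS:SD = 2:1 ⇒ S = (10/3, -2/3)
2. V is where the line through N parallel to ES meets line ED ⇒ V = (-5, 3)
3. L is the centroid of triangle ENJ ⇒ L = (1/3, 1/3)
4. Z is the centroid of triangle LDE ⇒ Z = (16/9, 1/9)
5. T lies on line SV with ST:TV = -5:4 ⇒ T = (-115/3, 53/3)
6. Q is where the line through L parallel to TS meets line EZ ⇒ Q = (26/3, -10/3)
Q = E + t·(Z−E) with t = 39/8, so EQ:QZ = t:(1−t) = 39/8:-31/8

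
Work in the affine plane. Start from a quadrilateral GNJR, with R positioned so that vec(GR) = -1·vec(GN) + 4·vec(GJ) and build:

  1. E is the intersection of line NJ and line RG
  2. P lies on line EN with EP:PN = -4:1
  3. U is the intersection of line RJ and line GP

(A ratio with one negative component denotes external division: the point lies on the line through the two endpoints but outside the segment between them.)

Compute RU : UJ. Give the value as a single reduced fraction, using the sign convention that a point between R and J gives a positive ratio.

Set G = (0, 0), N = (1, 0), J = (0, 1), R = (-1, 4); any affine frame gives the same invariant.
1. E is the intersection of line NJ and line RG ⇒ E = (-1/3, 4/3)
2. P lies on line EN with EP:PN = -4:1 ⇒ P = (13/9, -4/9)
3. U is the intersection of line RJ and line GP ⇒ U = (13/35, -4/35)
U = R + t·(J−R) with t = 48/35, so RU:UJ = t:(1−t) = 48/35:-13/35

RU:UJ = -48/13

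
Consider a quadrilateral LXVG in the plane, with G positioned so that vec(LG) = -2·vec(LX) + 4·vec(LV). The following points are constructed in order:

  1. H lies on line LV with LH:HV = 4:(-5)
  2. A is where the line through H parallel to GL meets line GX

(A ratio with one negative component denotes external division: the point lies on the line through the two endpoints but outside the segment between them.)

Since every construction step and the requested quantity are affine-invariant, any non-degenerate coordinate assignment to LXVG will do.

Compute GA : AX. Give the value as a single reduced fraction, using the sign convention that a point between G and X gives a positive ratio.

Choose coordinates L = (0, 0), X = (1, 0), V = (0, 1), G = (-2, 4).
1. H lies on line LV with LH:HV = 4:(-5) ⇒ H = (0, -4)
2. A is where the line through H parallel to GL meets line GX ⇒ A = (-8, 12)
A = G + t·(X−G) with t = -2, so GA:AX = t:(1−t) = -2:3

GA:AX = -2/3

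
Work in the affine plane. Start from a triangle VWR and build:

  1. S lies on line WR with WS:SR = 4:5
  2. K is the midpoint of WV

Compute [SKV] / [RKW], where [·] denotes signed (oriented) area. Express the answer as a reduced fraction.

Choose coordinates V = (0, 0), W = (1, 0), R = (0, 1).
1. S lies on line WR with WS:SR = 4:5 ⇒ S = (5/9, 4/9)
2. K is the midpoint of WV ⇒ K = (1/2, 0)
2·[SKV] = -2/9, 2·[RKW] = 1/2
[SKV]:[RKW] = -2/9:1/2 = -4/9

[SKV]:[RKW] = -4/9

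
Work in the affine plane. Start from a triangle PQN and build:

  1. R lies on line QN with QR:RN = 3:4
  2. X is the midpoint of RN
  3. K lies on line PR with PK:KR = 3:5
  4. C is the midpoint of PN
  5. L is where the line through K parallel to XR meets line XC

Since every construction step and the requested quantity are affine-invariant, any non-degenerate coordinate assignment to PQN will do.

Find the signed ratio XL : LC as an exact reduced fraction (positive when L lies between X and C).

Choose coordinates P = (0, 0), Q = (1, 0), N = (0, 1).
1. R lies on line QN with QR:RN = 3:4 ⇒ R = (4/7, 3/7)
2. X is the midpoint of RN ⇒ X = (2/7, 5/7)
3. K lies on line PR with PK:KR = 3:5 ⇒ K = (3/14, 9/56)
4. C is the midpoint of PN ⇒ C = (0, 1/2)
5. L is where the line through K parallel to XR meets line XC ⇒ L = (-1/14, 25/56)
L = X + t·(C−X) with t = 5/4, so XL:LC = t:(1−t) = 5/4:-1/4

XL:LC = -5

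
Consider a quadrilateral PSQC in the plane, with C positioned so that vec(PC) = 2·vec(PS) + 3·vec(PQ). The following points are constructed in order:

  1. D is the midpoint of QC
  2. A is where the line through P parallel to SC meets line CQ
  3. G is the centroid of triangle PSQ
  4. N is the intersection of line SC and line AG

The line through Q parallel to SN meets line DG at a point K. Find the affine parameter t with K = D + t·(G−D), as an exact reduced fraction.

t = 6

Assign P = (0, 0), S = (1, 0), Q = (0, 1), C = (2, 3) — the answer is frame-independent, so this choice is without loss of generality.
1. D is the midpoint of QC ⇒ D = (1, 2)
2. A is where the line through P parallel to SC meets line CQ ⇒ A = (1/2, 3/2)
3. G is the centroid of triangle PSQ ⇒ G = (1/3, 1/3)
4. N is the intersection of line SC and line AG ⇒ N = (-1/4, -15/4)
through Q parallel to SN: direction (-5/4, -15/4); meets DG at K = (-3, -8)
K = D + t·(G−D) with t = 6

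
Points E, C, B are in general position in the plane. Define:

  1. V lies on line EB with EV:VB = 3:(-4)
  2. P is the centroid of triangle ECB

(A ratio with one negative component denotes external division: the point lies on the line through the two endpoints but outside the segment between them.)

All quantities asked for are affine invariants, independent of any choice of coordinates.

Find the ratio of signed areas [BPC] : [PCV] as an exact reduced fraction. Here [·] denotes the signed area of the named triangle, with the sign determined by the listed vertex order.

[BPC]:[PCV] = -1/7

Set E = (0, 0), C = (1, 0), B = (0, 1); any affine frame gives the same invariant.
1. V lies on line EB with EV:VB = 3:(-4) ⇒ V = (0, -3)
2. P is the centroid of triangle ECB ⇒ P = (1/3, 1/3)
2·[BPC] = 1/3, 2·[PCV] = -7/3
[BPC]:[PCV] = 1/3:-7/3 = -1/7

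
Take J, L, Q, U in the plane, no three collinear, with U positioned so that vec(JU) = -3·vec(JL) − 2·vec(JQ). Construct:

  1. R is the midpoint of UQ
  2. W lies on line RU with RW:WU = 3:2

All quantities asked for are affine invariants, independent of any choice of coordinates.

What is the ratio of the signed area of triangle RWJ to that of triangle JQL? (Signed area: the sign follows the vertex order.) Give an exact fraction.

Choose coordinates J = (0, 0), L = (1, 0), Q = (0, 1), U = (-3, -2).
1. R is the midpoint of UQ ⇒ R = (-3/2, -1/2)
2. W lies on line RU with RW:WU = 3:2 ⇒ W = (-12/5, -7/5)
2·[RWJ] = 9/10, 2·[JQL] = -1
[RWJ]:[JQL] = 9/10:-1 = -9/10

[RWJ]:[JQL] = -9/10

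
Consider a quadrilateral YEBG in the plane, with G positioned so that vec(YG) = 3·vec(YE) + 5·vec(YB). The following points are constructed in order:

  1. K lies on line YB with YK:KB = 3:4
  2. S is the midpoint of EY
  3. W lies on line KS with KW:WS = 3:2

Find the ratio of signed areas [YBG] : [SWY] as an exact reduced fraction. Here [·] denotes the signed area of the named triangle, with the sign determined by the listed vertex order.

Work in coordinates with Y = (0, 0), E = (1, 0), B = (0, 1), G = (3, 5).
1. K lies on line YB with YK:KB = 3:4 ⇒ K = (0, 3/7)
2. S is the midpoint of EY ⇒ S = (1/2, 0)
3. W lies on line KS with KW:WS = 3:2 ⇒ W = (3/10, 6/35)
2·[YBG] = -3, 2·[SWY] = 3/35
[YBG]:[SWY] = -3:3/35 = -35

[YBG]:[SWY] = -35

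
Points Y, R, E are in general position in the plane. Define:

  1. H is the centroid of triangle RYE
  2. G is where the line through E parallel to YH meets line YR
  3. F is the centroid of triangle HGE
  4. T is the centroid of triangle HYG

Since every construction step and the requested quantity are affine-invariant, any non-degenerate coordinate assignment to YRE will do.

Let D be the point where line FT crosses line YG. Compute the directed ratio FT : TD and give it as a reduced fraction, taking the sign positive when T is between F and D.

FT:TD = 3

Choose coordinates Y = (0, 0), R = (1, 0), E = (0, 1).
1. H is the centroid of triangle RYE ⇒ H = (1/3, 1/3)
2. G is where the line through E parallel to YH meets line YR ⇒ G = (-1, 0)
3. F is the centroid of triangle HGE ⇒ F = (-2/9, 4/9)
4. T is the centroid of triangle HYG ⇒ T = (-2/9, 1/9)
line FT meets YG at D = (-2/9, 0)
T = F + t·(D−F) with t = 3/4, so FT:TD = 3/4:1/4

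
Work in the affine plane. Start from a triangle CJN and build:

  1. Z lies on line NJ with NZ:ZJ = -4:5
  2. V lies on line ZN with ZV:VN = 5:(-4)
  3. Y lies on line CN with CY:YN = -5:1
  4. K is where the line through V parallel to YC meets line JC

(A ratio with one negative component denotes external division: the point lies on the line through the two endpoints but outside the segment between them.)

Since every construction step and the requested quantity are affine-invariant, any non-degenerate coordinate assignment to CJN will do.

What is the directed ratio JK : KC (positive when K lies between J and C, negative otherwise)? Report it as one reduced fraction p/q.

JK:KC = -15/16

Work in coordinates with C = (0, 0), J = (1, 0), N = (0, 1).
1. Z lies on line NJ with NZ:ZJ = -4:5 ⇒ Z = (-4, 5)
2. V lies on line ZN with ZV:VN = 5:(-4) ⇒ V = (16, -15)
3. Y lies on line CN with CY:YN = -5:1 ⇒ Y = (0, 5/4)
4. K is where the line through V parallel to YC meets line JC ⇒ K = (16, 0)
K = J + t·(C−J) with t = -15, so JK:KC = t:(1−t) = -15:16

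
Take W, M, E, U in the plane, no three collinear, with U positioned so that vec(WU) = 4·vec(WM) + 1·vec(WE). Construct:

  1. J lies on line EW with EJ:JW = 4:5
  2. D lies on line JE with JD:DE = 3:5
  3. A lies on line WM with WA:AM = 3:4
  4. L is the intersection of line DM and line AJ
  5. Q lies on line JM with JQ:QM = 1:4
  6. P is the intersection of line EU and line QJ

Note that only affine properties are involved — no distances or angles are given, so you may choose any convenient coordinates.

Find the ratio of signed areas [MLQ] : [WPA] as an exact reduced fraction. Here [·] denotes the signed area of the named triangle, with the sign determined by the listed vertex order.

[MLQ]:[WPA] = -112/279

Assign W = (0, 0), M = (1, 0), E = (0, 1), U = (4, 1) — the answer is frame-independent, so this choice is without loss of generality.
1. J lies on line EW with EJ:JW = 4:5 ⇒ J = (0, 5/9)
2. D lies on line JE with JD:DE = 3:5 ⇒ D = (0, 13/18)
3. A lies on line WM with WA:AM = 3:4 ⇒ A = (3/7, 0)
4. L is the intersection of line DM and line AJ ⇒ L = (-9/31, 260/279)
5. Q lies on line JM with JQ:QM = 1:4 ⇒ Q = (1/5, 4/9)
6. P is the intersection of line EU and line QJ ⇒ P = (-4/5, 1)
2·[MLQ] = 16/93, 2·[WPA] = -3/7
[MLQ]:[WPA] = 16/93:-3/7 = -112/279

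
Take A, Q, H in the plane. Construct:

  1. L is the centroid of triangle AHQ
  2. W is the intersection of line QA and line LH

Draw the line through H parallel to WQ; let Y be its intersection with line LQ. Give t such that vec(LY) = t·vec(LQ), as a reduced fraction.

t = -2

Assign A = (0, 0), Q = (1, 0), H = (0, 1) — the answer is frame-independent, so this choice is without loss of generality.
1. L is the centroid of triangle AHQ ⇒ L = (1/3, 1/3)
2. W is the intersection of line QA and line LH ⇒ W = (1/2, 0)
through H parallel to WQ: direction (1/2, 0); meets LQ at Y = (-1, 1)
Y = L + t·(Q−L) with t = -2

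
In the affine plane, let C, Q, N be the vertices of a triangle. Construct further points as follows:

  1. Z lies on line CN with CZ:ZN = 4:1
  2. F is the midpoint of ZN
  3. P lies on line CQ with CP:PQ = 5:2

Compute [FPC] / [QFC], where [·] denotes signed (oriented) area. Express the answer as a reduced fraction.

[FPC]:[QFC] = -5/7

Work in coordinates with C = (0, 0), Q = (1, 0), N = (0, 1).
1. Z lies on line CN with CZ:ZN = 4:1 ⇒ Z = (0, 4/5)
2. F is the midpoint of ZN ⇒ F = (0, 9/10)
3. P lies on line CQ with CP:PQ = 5:2 ⇒ P = (5/7, 0)
2·[FPC] = -9/14, 2·[QFC] = 9/10
[FPC]:[QFC] = -9/14:9/10 = -5/7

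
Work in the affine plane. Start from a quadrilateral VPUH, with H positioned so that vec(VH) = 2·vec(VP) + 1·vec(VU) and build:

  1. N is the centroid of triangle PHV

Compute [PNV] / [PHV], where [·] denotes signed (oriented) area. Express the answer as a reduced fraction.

Assign V = (0, 0), P = (1, 0), U = (0, 1), H = (2, 1) — the answer is frame-independent, so this choice is without loss of generality.
1. N is the centroid of triangle PHV ⇒ N = (1, 1/3)
2·[PNV] = 1/3, 2·[PHV] = 1
[PNV]:[PHV] = 1/3:1 = 1/3

[PNV]:[PHV] = 1/3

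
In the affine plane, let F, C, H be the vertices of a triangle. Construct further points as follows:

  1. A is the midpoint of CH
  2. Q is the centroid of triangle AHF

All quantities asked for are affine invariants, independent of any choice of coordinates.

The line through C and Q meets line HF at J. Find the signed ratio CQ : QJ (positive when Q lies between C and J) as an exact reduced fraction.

CQ:QJ = 5

Work in coordinates with F = (0, 0), C = (1, 0), H = (0, 1).
1. A is the midpoint of CH ⇒ A = (1/2, 1/2)
2. Q is the centroid of triangle AHF ⇒ Q = (1/6, 1/2)
line CQ meets HF at J = (0, 3/5)
Q = C + t·(J−C) with t = 5/6, so CQ:QJ = 5/6:1/6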